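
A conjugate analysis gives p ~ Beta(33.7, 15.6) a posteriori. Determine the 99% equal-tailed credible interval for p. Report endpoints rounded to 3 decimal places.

[0.504, 0.836]

Posterior: Beta(33.7, 15.6).
Equal-tailed 99% interval: the 0.005 and 0.995 quantiles of Beta(33.7, 15.6).
Posterior mean ≈ 0.684, SD ≈ 0.066; a Normal approximation gives roughly [0.515, 0.852].
Exact: F⁻¹(0.005) = 0.504; F⁻¹(0.995) = 0.836.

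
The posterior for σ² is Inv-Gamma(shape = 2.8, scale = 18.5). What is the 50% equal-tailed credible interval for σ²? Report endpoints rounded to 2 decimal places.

[5.03, 11.78]

Inverse-Gamma(2.8, 18.5) quantiles: F⁻¹(0.25) and F⁻¹(0.75).
Equivalently, 1/σ² ~ Gamma(2.8, rate = 18.5); invert its 0.75 and 0.25 quantiles.
Posterior mean ≈ 10.28, SD ≈ 11.49; a Normal approximation gives roughly [2.53, 18.03].
Exact: lower = 5.03; upper = 11.78.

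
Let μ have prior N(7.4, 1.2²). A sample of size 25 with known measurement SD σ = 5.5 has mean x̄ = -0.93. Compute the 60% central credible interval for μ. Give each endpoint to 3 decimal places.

Posterior precision = 1/1.2² + 25/5.5² = 0.6944 + 0.8264 = 1.5209, so posterior SD = 0.8109.
Posterior mean = (7.4/1.2² + 25·-0.93/5.5²) / 1.5209 = 2.8735.
Interval: 2.8735 ± 0.842 × 0.8109 → [2.191, 3.556].

[2.191, 3.556]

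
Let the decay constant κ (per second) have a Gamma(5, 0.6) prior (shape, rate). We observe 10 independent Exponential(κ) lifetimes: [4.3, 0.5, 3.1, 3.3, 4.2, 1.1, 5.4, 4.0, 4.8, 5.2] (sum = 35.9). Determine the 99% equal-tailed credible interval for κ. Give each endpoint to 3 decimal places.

Posterior: Gamma(5+10, 0.6+35.9) = Gamma(15, 36.5) (shape, rate).
Equal-tailed 99% interval: Gamma(15, 36.5) quantiles at 0.005 and 0.995.
Posterior mean ≈ 0.411, SD ≈ 0.106; a Normal approximation gives roughly [0.138, 0.684].
Exact: lower = 0.189; upper = 0.735.

[0.189, 0.735]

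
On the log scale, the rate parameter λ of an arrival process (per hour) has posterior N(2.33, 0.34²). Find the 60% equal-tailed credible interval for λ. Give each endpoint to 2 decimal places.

On the log scale the 60% interval is 2.33 ± 0.842 × 0.34 = [2.0438, 2.6162].
Exponentiate: [e^2.0438, e^2.6162] = [7.72, 13.68].

[7.72, 13.68]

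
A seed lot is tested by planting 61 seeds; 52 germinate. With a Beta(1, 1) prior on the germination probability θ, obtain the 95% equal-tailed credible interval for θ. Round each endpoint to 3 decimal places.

[0.742, 0.920]

Posterior: Beta(1+52, 1+9) = Beta(53, 10).
Equal-tailed 95% interval: the 0.025 and 0.975 quantiles of Beta(53, 10).
Posterior mean ≈ 0.841, SD ≈ 0.046; a Normal approximation gives roughly [0.752, 0.931].
Exact: F⁻¹(0.025) = 0.742; F⁻¹(0.975) = 0.920.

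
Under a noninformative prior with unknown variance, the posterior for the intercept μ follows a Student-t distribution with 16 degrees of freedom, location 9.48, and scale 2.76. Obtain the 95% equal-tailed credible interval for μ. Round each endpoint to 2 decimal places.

[3.63, 15.33]

The t_16 distribution is symmetric; the 95% interval is 9.48 ± t·2.76 with t_{0.975,16} = 2.120.
Half-width: 2.120 × 2.76 = 5.85.
9.48 − 5.85 = 3.63; 9.48 + 5.85 = 15.33.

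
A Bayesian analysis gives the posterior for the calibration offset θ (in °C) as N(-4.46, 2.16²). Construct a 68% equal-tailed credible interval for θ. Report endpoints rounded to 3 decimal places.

The posterior is symmetric, so the 68% equal-tailed interval is θ = -4.46 ± z·2.16 with z = 0.994.
Half-width: 0.994 × 2.16 = 2.148.
-4.46 − 2.148 = -6.608; -4.46 + 2.148 = -2.312.

[-6.608, -2.312]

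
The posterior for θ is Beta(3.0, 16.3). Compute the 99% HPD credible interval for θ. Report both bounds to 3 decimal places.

The posterior is unimodal and skewed, so the HPD interval has equal density at both endpoints and is the shortest 99% interval.
Solving f(0.010) = f(0.389) with F(0.389) − F(0.010) = 0.99 gives [0.010, 0.389].
For comparison, the equal-tailed interval is [0.019, 0.416]; the HPD is narrower and shifted toward the mode.

[0.010, 0.389]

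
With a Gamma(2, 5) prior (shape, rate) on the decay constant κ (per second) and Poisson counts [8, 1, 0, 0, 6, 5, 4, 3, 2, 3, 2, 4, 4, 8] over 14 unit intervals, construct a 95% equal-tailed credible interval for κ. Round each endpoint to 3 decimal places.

[2.044, 3.529]

Posterior: Gamma(2+50, 5+14) = Gamma(52, 19) (shape, rate).
Equal-tailed 95% interval: Gamma(52, 19) quantiles at 0.025 and 0.975.
Posterior mean ≈ 2.737, SD ≈ 0.380; a Normal approximation gives roughly [1.993, 3.481].
Exact: lower = 2.044; upper = 3.529.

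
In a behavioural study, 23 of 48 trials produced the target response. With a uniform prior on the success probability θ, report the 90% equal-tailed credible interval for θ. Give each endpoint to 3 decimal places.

Posterior: Beta(1+23, 1+25) = Beta(24, 26).
Equal-tailed 90% interval: the 0.05 and 0.95 quantiles of Beta(24, 26).
Posterior mean ≈ 0.480, SD ≈ 0.070; a Normal approximation gives roughly [0.365, 0.595].
Exact: F⁻¹(0.05) = 0.365; F⁻¹(0.95) = 0.596.

[0.365, 0.596]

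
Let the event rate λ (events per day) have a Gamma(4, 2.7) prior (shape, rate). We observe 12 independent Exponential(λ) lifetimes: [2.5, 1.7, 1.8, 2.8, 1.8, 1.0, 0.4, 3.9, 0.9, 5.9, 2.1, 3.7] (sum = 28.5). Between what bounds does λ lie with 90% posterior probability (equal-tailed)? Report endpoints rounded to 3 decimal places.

[0.322, 0.740]

Posterior: Gamma(4+12, 2.7+28.5) = Gamma(16, 31.2) (shape, rate).
Equal-tailed 90% interval: Gamma(16, 31.2) quantiles at 0.05 and 0.95.
Posterior mean ≈ 0.513, SD ≈ 0.128; a Normal approximation gives roughly [0.302, 0.724].
Exact: lower = 0.322; upper = 0.740.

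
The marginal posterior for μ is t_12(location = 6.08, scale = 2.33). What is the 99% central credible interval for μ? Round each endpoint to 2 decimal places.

The t_12 distribution is symmetric; the 99% interval is 6.08 ± t·2.33 with t_{0.995,12} = 3.055.
Half-width: 3.055 × 2.33 = 7.12.
6.08 − 7.12 = -1.04; 6.08 + 7.12 = 13.20.

[-1.04, 13.20]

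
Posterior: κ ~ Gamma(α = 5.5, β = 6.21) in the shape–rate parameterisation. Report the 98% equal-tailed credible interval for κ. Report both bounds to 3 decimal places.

[0.246, 1.991]

Posterior: Gamma(shape 5.5, rate 6.21).
Equal-tailed 98% interval: Gamma(5.5, 6.21) quantiles at 0.01 and 0.99.
Posterior mean ≈ 0.886, SD ≈ 0.378; a Normal approximation gives roughly [0.007, 1.764].
Exact: lower = 0.246; upper = 1.991.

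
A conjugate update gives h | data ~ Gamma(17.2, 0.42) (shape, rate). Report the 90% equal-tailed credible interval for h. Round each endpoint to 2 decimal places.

Posterior: Gamma(shape 17.2, rate 0.42).
Equal-tailed 90% interval: Gamma(17.2, 0.42) quantiles at 0.05 and 0.95.
Posterior mean ≈ 40.95, SD ≈ 9.87; a Normal approximation gives roughly [24.71, 57.19].
Exact: lower = 26.17; upper = 58.43.

[26.17, 58.43]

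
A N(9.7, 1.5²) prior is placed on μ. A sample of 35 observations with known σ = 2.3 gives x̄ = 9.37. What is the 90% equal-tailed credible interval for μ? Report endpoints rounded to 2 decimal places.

[8.77, 10.01]

Posterior precision = 1/1.5² + 35/2.3² = 0.4444 + 6.6163 = 7.0607, so posterior SD = 0.3763.
Posterior mean = (9.7/1.5² + 35·9.37/2.3²) / 7.0607 = 9.3908.
Interval: 9.3908 ± 1.645 × 0.3763 → [8.77, 10.01].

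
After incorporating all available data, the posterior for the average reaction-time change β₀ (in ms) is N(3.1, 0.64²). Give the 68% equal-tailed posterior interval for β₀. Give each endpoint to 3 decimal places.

The posterior is symmetric, so the 68% equal-tailed interval is β₀ = 3.1 ± z·0.64 with z = 0.994.
Half-width: 0.994 × 0.64 = 0.636.
3.1 − 0.636 = 2.464; 3.1 + 0.636 = 3.736.

[2.464, 3.736]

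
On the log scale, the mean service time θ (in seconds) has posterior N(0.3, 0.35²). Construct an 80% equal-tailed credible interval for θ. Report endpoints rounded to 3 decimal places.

[0.862, 2.114]

On the log scale the 80% interval is 0.3 ± 1.282 × 0.35 = [-0.1485, 0.7485].
Exponentiate: [e^-0.1485, e^0.7485] = [0.862, 2.114].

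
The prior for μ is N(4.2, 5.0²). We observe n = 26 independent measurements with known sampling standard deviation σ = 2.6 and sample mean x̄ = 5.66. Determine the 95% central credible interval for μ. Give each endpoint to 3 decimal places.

[4.651, 6.639]

Posterior precision = 1/5.0² + 26/2.6² = 0.0400 + 3.8462 = 3.8862, so posterior SD = 0.5073.
Posterior mean = (4.2/5.0² + 26·5.66/2.6²) / 3.8862 = 5.6450.
Interval: 5.6450 ± 1.960 × 0.5073 → [4.651, 6.639].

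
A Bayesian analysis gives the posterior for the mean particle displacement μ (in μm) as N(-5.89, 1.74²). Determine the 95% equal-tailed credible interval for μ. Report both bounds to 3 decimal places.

The posterior is symmetric, so the 95% equal-tailed interval is μ = -5.89 ± z·1.74 with z = 1.960.
Half-width: 1.960 × 1.74 = 3.410.
-5.89 − 3.410 = -9.300; -5.89 + 3.410 = -2.480.

[-9.300, -2.480]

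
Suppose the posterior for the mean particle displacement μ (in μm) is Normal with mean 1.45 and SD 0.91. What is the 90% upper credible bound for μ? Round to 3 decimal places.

2.616

Need U with P(μ ≤ U) = 0.90: U = 1.45 + z_{0.1}·0.91.
z = 1.282; U = 1.45 + 1.282 × 0.91 = 2.616.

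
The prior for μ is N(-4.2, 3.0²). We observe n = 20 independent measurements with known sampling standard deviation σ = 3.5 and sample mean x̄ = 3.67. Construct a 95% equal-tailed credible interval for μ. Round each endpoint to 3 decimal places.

Posterior precision = 1/3.0² + 20/3.5² = 0.1111 + 1.6327 = 1.7438, so posterior SD = 0.7573.
Posterior mean = (-4.2/3.0² + 20·3.67/3.5²) / 1.7438 = 3.1685.
Interval: 3.1685 ± 1.960 × 0.7573 → [1.684, 4.653].

[1.684, 4.653]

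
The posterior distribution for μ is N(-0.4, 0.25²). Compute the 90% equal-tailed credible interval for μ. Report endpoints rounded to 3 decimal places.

[-0.811, 0.011]

The posterior is symmetric, so the 90% equal-tailed interval is μ = -0.4 ± z·0.25 with z = 1.645.
Half-width: 1.645 × 0.25 = 0.411.
-0.4 − 0.411 = -0.811; -0.4 + 0.411 = 0.011.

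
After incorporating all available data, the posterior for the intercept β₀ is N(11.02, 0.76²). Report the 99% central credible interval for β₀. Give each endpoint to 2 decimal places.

[9.06, 12.98]

The posterior is symmetric, so the 99% equal-tailed interval is β₀ = 11.02 ± z·0.76 with z = 2.576.
Half-width: 2.576 × 0.76 = 1.96.
11.02 − 1.96 = 9.06; 11.02 + 1.96 = 12.98.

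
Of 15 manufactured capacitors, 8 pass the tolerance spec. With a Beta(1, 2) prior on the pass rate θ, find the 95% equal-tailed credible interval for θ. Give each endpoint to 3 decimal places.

[0.278, 0.722]

Posterior: Beta(1+8, 2+7) = Beta(9, 9).
Equal-tailed 95% interval: the 0.025 and 0.975 quantiles of Beta(9, 9).
Posterior mean ≈ 0.500, SD ≈ 0.115; a Normal approximation gives roughly [0.275, 0.725].
Exact: F⁻¹(0.025) = 0.278; F⁻¹(0.975) = 0.722.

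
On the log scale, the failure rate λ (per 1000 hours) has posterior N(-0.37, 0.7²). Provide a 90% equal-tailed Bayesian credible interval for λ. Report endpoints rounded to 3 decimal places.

[0.218, 2.185]

On the log scale the 90% interval is -0.37 ± 1.645 × 0.7 = [-1.5214, 0.7814].
Exponentiate: [e^-1.5214, e^0.7814] = [0.218, 2.185].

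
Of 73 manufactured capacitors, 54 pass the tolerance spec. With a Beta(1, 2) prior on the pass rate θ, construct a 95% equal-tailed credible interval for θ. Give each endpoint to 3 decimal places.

[0.619, 0.818]

Posterior: Beta(1+54, 2+19) = Beta(55, 21).
Equal-tailed 95% interval: the 0.025 and 0.975 quantiles of Beta(55, 21).
Posterior mean ≈ 0.724, SD ≈ 0.051; a Normal approximation gives roughly [0.624, 0.824].
Exact: F⁻¹(0.025) = 0.619; F⁻¹(0.975) = 0.818.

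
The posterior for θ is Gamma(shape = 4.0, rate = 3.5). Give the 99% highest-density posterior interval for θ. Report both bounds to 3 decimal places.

The posterior is unimodal and skewed, so the HPD interval has equal density at both endpoints and is the shortest 99% interval.
Solving f(0.112) = f(2.899) with F(2.899) − F(0.112) = 0.99 gives [0.112, 2.899].
For comparison, the equal-tailed interval is [0.192, 3.136]; the HPD is narrower and shifted toward the mode.

[0.112, 2.899]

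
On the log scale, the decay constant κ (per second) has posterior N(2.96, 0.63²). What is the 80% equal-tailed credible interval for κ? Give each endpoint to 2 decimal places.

On the log scale the 80% interval is 2.96 ± 1.282 × 0.63 = [2.1526, 3.7674].
Exponentiate: [e^2.1526, e^3.7674] = [8.61, 43.27].

[8.61, 43.27]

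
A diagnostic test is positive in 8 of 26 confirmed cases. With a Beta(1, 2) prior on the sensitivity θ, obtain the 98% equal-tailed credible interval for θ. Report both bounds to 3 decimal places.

Posterior: Beta(1+8, 2+18) = Beta(9, 20).
Equal-tailed 98% interval: the 0.01 and 0.99 quantiles of Beta(9, 20).
Posterior mean ≈ 0.310, SD ≈ 0.084; a Normal approximation gives roughly [0.114, 0.507].
Exact: F⁻¹(0.01) = 0.137; F⁻¹(0.99) = 0.521.

[0.137, 0.521]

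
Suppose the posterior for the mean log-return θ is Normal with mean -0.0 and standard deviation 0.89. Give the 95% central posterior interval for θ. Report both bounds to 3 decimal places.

[-1.744, 1.744]

The posterior is symmetric, so the 95% equal-tailed interval is θ = -0.0 ± z·0.89 with z = 1.960.
Half-width: 1.960 × 0.89 = 1.744.
-0.0 − 1.744 = -1.744; -0.0 + 1.744 = 1.744.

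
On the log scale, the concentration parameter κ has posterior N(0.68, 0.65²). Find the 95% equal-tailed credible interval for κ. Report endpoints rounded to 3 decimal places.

[0.552, 7.057]

On the log scale the 95% interval is 0.68 ± 1.960 × 0.65 = [-0.5940, 1.9540].
Exponentiate: [e^-0.5940, e^1.9540] = [0.552, 7.057].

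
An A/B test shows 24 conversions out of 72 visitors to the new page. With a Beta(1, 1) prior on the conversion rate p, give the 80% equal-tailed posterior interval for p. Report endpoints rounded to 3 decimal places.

Posterior: Beta(1+24, 1+48) = Beta(25, 49).
Equal-tailed 80% interval: the 0.1 and 0.9 quantiles of Beta(25, 49).
Posterior mean ≈ 0.338, SD ≈ 0.055; a Normal approximation gives roughly [0.268, 0.408].
Exact: F⁻¹(0.1) = 0.269; F⁻¹(0.9) = 0.409.

[0.269, 0.409]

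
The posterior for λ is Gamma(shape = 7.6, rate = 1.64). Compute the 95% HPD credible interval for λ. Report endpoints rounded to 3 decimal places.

The posterior is unimodal and skewed, so the HPD interval has equal density at both endpoints and is the shortest 95% interval.
Solving f(1.659) = f(7.980) with F(7.980) − F(1.659) = 0.95 gives [1.659, 7.980].
For comparison, the equal-tailed interval is [1.948, 8.464]; the HPD is narrower and shifted toward the mode.

[1.659, 7.980]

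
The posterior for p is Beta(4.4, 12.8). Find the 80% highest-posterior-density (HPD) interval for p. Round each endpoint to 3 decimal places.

[0.112, 0.371]

The posterior is unimodal and skewed, so the HPD interval has equal density at both endpoints and is the shortest 80% interval.
Solving f(0.112) = f(0.371) with F(0.371) − F(0.112) = 0.80 gives [0.112, 0.371].
For comparison, the equal-tailed interval is [0.130, 0.394]; the HPD is narrower and shifted toward the mode.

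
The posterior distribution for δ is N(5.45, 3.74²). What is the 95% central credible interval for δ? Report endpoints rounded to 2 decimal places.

The posterior is symmetric, so the 95% equal-tailed interval is δ = 5.45 ± z·3.74 with z = 1.960.
Half-width: 1.960 × 3.74 = 7.33.
5.45 − 7.33 = -1.88; 5.45 + 7.33 = 12.78.

[-1.88, 12.78]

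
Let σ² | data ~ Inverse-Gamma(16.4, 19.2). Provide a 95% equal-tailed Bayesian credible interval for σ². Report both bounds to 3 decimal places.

Inverse-Gamma(16.4, 19.2) quantiles: F⁻¹(0.025) and F⁻¹(0.975).
Equivalently, 1/σ² ~ Gamma(16.4, rate = 19.2); invert its 0.975 and 0.025 quantiles.
Posterior mean ≈ 1.247, SD ≈ 0.329; a Normal approximation gives roughly [0.603, 1.891].
Exact: lower = 0.761; upper = 2.032.

[0.761, 2.032]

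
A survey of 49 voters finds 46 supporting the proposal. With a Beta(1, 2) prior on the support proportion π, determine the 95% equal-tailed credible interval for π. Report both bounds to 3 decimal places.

Posterior: Beta(1+46, 2+3) = Beta(47, 5).
Equal-tailed 95% interval: the 0.025 and 0.975 quantiles of Beta(47, 5).
Posterior mean ≈ 0.904, SD ≈ 0.040; a Normal approximation gives roughly [0.824, 0.983].
Exact: F⁻¹(0.025) = 0.811; F⁻¹(0.975) = 0.967.

[0.811, 0.967]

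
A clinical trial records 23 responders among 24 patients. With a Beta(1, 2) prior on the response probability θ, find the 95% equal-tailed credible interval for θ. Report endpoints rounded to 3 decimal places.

Posterior: Beta(1+23, 2+1) = Beta(24, 3).
Equal-tailed 95% interval: the 0.025 and 0.975 quantiles of Beta(24, 3).
Posterior mean ≈ 0.889, SD ≈ 0.059; a Normal approximation gives roughly [0.772, 1.005].
Exact: F⁻¹(0.025) = 0.749; F⁻¹(0.975) = 0.976.

[0.749, 0.976]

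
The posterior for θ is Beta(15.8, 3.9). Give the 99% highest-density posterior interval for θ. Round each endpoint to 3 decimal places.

The posterior is unimodal and skewed, so the HPD interval has equal density at both endpoints and is the shortest 99% interval.
Solving f(0.555) = f(0.975) with F(0.975) − F(0.555) = 0.99 gives [0.555, 0.975].
For comparison, the equal-tailed interval is [0.532, 0.964]; the HPD is narrower and shifted toward the mode.

[0.555, 0.975]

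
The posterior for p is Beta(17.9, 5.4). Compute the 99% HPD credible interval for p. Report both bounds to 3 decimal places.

[0.532, 0.949]

The posterior is unimodal and skewed, so the HPD interval has equal density at both endpoints and is the shortest 99% interval.
Solving f(0.532) = f(0.949) with F(0.949) − F(0.532) = 0.99 gives [0.532, 0.949].
For comparison, the equal-tailed interval is [0.515, 0.939]; the HPD is narrower and shifted toward the mode.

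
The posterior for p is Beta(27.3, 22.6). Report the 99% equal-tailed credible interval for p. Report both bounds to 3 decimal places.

[0.367, 0.720]

Posterior: Beta(27.3, 22.6).
Equal-tailed 99% interval: the 0.005 and 0.995 quantiles of Beta(27.3, 22.6).
Posterior mean ≈ 0.547, SD ≈ 0.070; a Normal approximation gives roughly [0.367, 0.727].
Exact: F⁻¹(0.005) = 0.367; F⁻¹(0.995) = 0.720.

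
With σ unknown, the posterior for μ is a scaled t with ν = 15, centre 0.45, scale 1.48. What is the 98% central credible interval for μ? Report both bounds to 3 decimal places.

[-3.402, 4.302]

The t_15 distribution is symmetric; the 98% interval is 0.45 ± t·1.48 with t_{0.99,15} = 2.602.
Half-width: 2.602 × 1.48 = 3.852.
0.45 − 3.852 = -3.402; 0.45 + 3.852 = 4.302.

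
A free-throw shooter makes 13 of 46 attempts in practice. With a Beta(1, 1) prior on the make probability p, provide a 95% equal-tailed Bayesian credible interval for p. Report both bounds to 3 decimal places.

[0.173, 0.426]

Posterior: Beta(1+13, 1+33) = Beta(14, 34).
Equal-tailed 95% interval: the 0.025 and 0.975 quantiles of Beta(14, 34).
Posterior mean ≈ 0.292, SD ≈ 0.065; a Normal approximation gives roughly [0.164, 0.419].
Exact: F⁻¹(0.025) = 0.173; F⁻¹(0.975) = 0.426.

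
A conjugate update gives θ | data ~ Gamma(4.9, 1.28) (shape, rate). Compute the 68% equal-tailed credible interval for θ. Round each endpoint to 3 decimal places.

[2.166, 5.487]

Posterior: Gamma(shape 4.9, rate 1.28).
Equal-tailed 68% interval: Gamma(4.9, 1.28) quantiles at 0.16 and 0.84.
Posterior mean ≈ 3.828, SD ≈ 1.729; a Normal approximation gives roughly [2.108, 5.548].
Exact: lower = 2.166; upper = 5.487.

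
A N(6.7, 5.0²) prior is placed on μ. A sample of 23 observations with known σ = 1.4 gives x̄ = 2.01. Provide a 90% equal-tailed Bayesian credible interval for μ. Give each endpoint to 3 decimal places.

Posterior precision = 1/5.0² + 23/1.4² = 0.0400 + 11.7347 = 11.7747, so posterior SD = 0.2914.
Posterior mean = (6.7/5.0² + 23·2.01/1.4²) / 11.7747 = 2.0259.
Interval: 2.0259 ± 1.645 × 0.2914 → [1.547, 2.505].

[1.547, 2.505]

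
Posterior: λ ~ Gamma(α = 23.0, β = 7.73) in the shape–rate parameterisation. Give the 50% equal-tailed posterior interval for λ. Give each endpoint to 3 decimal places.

Posterior: Gamma(shape 23.0, rate 7.73).
Equal-tailed 50% interval: Gamma(23.0, 7.73) quantiles at 0.25 and 0.75.
Posterior mean ≈ 2.975, SD ≈ 0.620; a Normal approximation gives roughly [2.557, 3.394].
Exact: lower = 2.537; upper = 3.367.

[2.537, 3.367]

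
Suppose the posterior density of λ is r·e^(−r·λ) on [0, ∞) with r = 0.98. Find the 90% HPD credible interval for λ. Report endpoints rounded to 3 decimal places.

The exponential density is strictly decreasing on [0, ∞), so the HPD interval is anchored at 0: [0, q] with P(λ ≤ q) = 0.90.
q = −ln(1 − 0.90) / 0.98 = 2.3026 / 0.98 = 2.350.

[0.000, 2.350]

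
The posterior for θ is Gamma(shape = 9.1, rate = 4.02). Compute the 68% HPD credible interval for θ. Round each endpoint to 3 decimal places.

[1.385, 2.812]

The posterior is unimodal and skewed, so the HPD interval has equal density at both endpoints and is the shortest 68% interval.
Solving f(1.385) = f(2.812) with F(2.812) − F(1.385) = 0.68 gives [1.385, 2.812].
For comparison, the equal-tailed interval is [1.530, 2.995]; the HPD is narrower and shifted toward the mode.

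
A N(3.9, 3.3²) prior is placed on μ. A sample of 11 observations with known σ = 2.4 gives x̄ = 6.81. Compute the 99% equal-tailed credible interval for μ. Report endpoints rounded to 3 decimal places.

[4.856, 8.497]

Posterior precision = 1/3.3² + 11/2.4² = 0.0918 + 1.9097 = 2.0015, so posterior SD = 0.7068.
Posterior mean = (3.9/3.3² + 11·6.81/2.4²) / 2.0015 = 6.6765.
Interval: 6.6765 ± 2.576 × 0.7068 → [4.856, 8.497].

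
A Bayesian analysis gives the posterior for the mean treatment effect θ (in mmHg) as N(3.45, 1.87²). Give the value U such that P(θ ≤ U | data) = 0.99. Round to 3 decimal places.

7.800

Need U with P(θ ≤ U) = 0.99: U = 3.45 + z_{0.01}·1.87.
z = 2.326; U = 3.45 + 2.326 × 1.87 = 7.800.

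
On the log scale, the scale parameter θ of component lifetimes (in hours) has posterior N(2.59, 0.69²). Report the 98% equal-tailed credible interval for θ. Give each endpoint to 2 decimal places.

On the log scale the 98% interval is 2.59 ± 2.326 × 0.69 = [0.9848, 4.1952].
Exponentiate: [e^0.9848, e^4.1952] = [2.68, 66.37].

[2.68, 66.37]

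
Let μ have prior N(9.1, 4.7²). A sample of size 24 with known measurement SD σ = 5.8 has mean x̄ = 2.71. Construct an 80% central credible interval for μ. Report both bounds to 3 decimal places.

Posterior precision = 1/4.7² + 24/5.8² = 0.0453 + 0.7134 = 0.7587, so posterior SD = 1.1481.
Posterior mean = (9.1/4.7² + 24·2.71/5.8²) / 0.7587 = 3.0913.
Interval: 3.0913 ± 1.282 × 1.1481 → [1.620, 4.563].

[1.620, 4.563]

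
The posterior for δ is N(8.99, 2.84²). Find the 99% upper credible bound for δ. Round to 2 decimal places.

Need U with P(δ ≤ U) = 0.99: U = 8.99 + z_{0.01}·2.84.
z = 2.326; U = 8.99 + 2.326 × 2.84 = 15.60.

15.60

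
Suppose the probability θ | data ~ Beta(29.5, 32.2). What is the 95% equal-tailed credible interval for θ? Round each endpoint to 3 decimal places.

Posterior: Beta(29.5, 32.2).
Equal-tailed 95% interval: the 0.025 and 0.975 quantiles of Beta(29.5, 32.2).
Posterior mean ≈ 0.478, SD ≈ 0.063; a Normal approximation gives roughly [0.354, 0.602].
Exact: F⁻¹(0.025) = 0.356; F⁻¹(0.975) = 0.602.

[0.356, 0.602]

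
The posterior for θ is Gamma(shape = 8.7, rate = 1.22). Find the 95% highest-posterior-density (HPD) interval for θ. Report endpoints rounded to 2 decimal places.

The posterior is unimodal and skewed, so the HPD interval has equal density at both endpoints and is the shortest 95% interval.
Solving f(2.81) = f(11.95) with F(11.95) − F(2.81) = 0.95 gives [2.81, 11.95].
For comparison, the equal-tailed interval is [3.21, 12.59]; the HPD is narrower and shifted toward the mode.

[2.81, 11.95]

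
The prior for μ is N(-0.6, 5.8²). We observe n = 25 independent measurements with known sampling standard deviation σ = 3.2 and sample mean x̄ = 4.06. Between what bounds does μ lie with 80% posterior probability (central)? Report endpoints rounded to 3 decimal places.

Posterior precision = 1/5.8² + 25/3.2² = 0.0297 + 2.4414 = 2.4711, so posterior SD = 0.6361.
Posterior mean = (-0.6/5.8² + 25·4.06/3.2²) / 2.4711 = 4.0039.
Interval: 4.0039 ± 1.282 × 0.6361 → [3.189, 4.819].

[3.189, 4.819]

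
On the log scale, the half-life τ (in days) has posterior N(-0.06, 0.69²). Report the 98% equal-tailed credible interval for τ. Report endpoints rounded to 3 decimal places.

On the log scale the 98% interval is -0.06 ± 2.326 × 0.69 = [-1.6652, 1.5452].
Exponentiate: [e^-1.6652, e^1.5452] = [0.189, 4.689].

[0.189, 4.689]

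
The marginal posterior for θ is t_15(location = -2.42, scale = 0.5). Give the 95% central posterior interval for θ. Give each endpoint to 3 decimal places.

The t_15 distribution is symmetric; the 95% interval is -2.42 ± t·0.5 with t_{0.975,15} = 2.131.
Half-width: 2.131 × 0.5 = 1.066.
-2.42 − 1.066 = -3.486; -2.42 + 1.066 = -1.354.

[-3.486, -1.354]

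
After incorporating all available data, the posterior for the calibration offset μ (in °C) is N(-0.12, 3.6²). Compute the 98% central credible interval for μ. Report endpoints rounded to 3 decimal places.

[-8.495, 8.255]

The posterior is symmetric, so the 98% equal-tailed interval is μ = -0.12 ± z·3.6 with z = 2.326.
Half-width: 2.326 × 3.6 = 8.375.
-0.12 − 8.375 = -8.495; -0.12 + 8.375 = 8.255.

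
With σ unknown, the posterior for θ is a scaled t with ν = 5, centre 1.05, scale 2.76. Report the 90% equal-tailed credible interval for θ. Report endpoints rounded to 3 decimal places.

The t_5 distribution is symmetric; the 90% interval is 1.05 ± t·2.76 with t_{0.95,5} = 2.015.
Half-width: 2.015 × 2.76 = 5.562.
1.05 − 5.562 = -4.512; 1.05 + 5.562 = 6.612.

[-4.512, 6.612]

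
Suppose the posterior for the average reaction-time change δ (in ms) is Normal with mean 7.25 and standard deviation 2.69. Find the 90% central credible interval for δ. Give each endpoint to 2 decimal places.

[2.83, 11.67]

The posterior is symmetric, so the 90% equal-tailed interval is δ = 7.25 ± z·2.69 with z = 1.645.
Half-width: 1.645 × 2.69 = 4.42.
7.25 − 4.42 = 2.83; 7.25 + 4.42 = 11.67.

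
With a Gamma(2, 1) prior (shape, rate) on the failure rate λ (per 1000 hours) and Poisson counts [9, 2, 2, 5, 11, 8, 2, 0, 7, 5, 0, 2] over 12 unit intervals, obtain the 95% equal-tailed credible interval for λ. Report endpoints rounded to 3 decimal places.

[3.187, 5.420]

Posterior: Gamma(2+53, 1+12) = Gamma(55, 13) (shape, rate).
Equal-tailed 95% interval: Gamma(55, 13) quantiles at 0.025 and 0.975.
Posterior mean ≈ 4.231, SD ≈ 0.570; a Normal approximation gives roughly [3.113, 5.349].
Exact: lower = 3.187; upper = 5.420.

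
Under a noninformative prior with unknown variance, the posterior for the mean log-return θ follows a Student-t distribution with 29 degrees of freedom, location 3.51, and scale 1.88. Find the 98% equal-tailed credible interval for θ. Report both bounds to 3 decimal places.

The t_29 distribution is symmetric; the 98% interval is 3.51 ± t·1.88 with t_{0.99,29} = 2.462.
Half-width: 2.462 × 1.88 = 4.629.
3.51 − 4.629 = -1.119; 3.51 + 4.629 = 8.139.

[-1.119, 8.139]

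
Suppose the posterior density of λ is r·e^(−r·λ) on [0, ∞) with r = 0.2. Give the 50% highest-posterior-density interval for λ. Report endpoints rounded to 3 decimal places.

[0.000, 3.466]

The exponential density is strictly decreasing on [0, ∞), so the HPD interval is anchored at 0: [0, q] with P(λ ≤ q) = 0.50.
q = −ln(1 − 0.50) / 0.2 = 0.6931 / 0.2 = 3.466.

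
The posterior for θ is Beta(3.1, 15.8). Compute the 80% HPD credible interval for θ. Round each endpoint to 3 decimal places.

[0.047, 0.247]

The posterior is unimodal and skewed, so the HPD interval has equal density at both endpoints and is the shortest 80% interval.
Solving f(0.047) = f(0.247) with F(0.247) − F(0.047) = 0.80 gives [0.047, 0.247].
For comparison, the equal-tailed interval is [0.067, 0.278]; the HPD is narrower and shifted toward the mode.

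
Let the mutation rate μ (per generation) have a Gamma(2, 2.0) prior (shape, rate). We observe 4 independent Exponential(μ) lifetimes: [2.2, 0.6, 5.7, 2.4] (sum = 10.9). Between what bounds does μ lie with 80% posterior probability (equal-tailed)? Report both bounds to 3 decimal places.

Posterior: Gamma(2+4, 2.0+10.9) = Gamma(6, 12.9) (shape, rate).
Equal-tailed 80% interval: Gamma(6, 12.9) quantiles at 0.1 and 0.9.
Posterior mean ≈ 0.465, SD ≈ 0.190; a Normal approximation gives roughly [0.222, 0.708].
Exact: lower = 0.244; upper = 0.719.

[0.244, 0.719]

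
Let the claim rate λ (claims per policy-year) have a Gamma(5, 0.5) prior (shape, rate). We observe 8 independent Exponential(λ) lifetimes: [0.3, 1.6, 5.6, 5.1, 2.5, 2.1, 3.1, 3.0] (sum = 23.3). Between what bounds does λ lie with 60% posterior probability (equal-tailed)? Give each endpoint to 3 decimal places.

[0.416, 0.668]

Posterior: Gamma(5+8, 0.5+23.3) = Gamma(13, 23.8) (shape, rate).
Equal-tailed 60% interval: Gamma(13, 23.8) quantiles at 0.2 and 0.8.
Posterior mean ≈ 0.546, SD ≈ 0.151; a Normal approximation gives roughly [0.419, 0.674].
Exact: lower = 0.416; upper = 0.668.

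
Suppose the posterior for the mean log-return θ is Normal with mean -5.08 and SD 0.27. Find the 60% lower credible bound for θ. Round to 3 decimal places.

Need L with P(θ ≥ L) = 0.60: L = -5.08 − z_{0.4}·0.27.
z = 0.253; L = -5.08 − 0.253 × 0.27 = -5.148.

-5.148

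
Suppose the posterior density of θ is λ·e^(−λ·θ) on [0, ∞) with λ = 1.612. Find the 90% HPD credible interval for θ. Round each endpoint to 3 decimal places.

[0.000, 1.428]

The exponential density is strictly decreasing on [0, ∞), so the HPD interval is anchored at 0: [0, q] with P(θ ≤ q) = 0.90.
q = −ln(1 − 0.90) / 1.612 = 2.3026 / 1.612 = 1.428.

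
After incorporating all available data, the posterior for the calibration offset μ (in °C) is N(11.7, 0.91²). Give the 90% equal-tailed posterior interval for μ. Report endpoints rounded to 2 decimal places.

[10.20, 13.20]

The posterior is symmetric, so the 90% equal-tailed interval is μ = 11.7 ± z·0.91 with z = 1.645.
Half-width: 1.645 × 0.91 = 1.50.
11.7 − 1.50 = 10.20; 11.7 + 1.50 = 13.20.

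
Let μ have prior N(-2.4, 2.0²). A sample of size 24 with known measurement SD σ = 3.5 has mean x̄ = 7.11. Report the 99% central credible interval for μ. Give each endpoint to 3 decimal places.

[4.301, 7.767]

Posterior precision = 1/2.0² + 24/3.5² = 0.2500 + 1.9592 = 2.2092, so posterior SD = 0.6728.
Posterior mean = (-2.4/2.0² + 24·7.11/3.5²) / 2.2092 = 6.0338.
Interval: 6.0338 ± 2.576 × 0.6728 → [4.301, 7.767].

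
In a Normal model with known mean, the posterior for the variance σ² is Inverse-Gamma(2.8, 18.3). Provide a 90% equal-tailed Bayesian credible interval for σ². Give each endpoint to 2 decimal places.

[3.05, 25.53]

Inverse-Gamma(2.8, 18.3) quantiles: F⁻¹(0.05) and F⁻¹(0.95).
Equivalently, 1/σ² ~ Gamma(2.8, rate = 18.3); invert its 0.95 and 0.05 quantiles.
Posterior mean ≈ 10.17, SD ≈ 11.37; a Normal approximation gives roughly [-8.53, 28.86].
Exact: lower = 3.05; upper = 25.53.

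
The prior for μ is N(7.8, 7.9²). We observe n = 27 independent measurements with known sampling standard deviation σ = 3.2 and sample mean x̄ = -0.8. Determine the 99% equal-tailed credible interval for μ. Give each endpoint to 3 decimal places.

Posterior precision = 1/7.9² + 27/3.2² = 0.0160 + 2.6367 = 2.6527, so posterior SD = 0.6140.
Posterior mean = (7.8/7.9² + 27·-0.8/3.2²) / 2.6527 = -0.7481.
Interval: -0.7481 ± 2.576 × 0.6140 → [-2.330, 0.833].

[-2.330, 0.833]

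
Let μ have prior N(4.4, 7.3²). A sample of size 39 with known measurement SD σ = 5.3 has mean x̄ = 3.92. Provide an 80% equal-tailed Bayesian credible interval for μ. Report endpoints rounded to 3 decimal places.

[2.846, 5.007]

Posterior precision = 1/7.3² + 39/5.3² = 0.0188 + 1.3884 = 1.4072, so posterior SD = 0.8430.
Posterior mean = (4.4/7.3² + 39·3.92/5.3²) / 1.4072 = 3.9264.
Interval: 3.9264 ± 1.282 × 0.8430 → [2.846, 5.007].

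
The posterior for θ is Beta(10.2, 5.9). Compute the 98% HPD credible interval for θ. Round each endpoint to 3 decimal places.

[0.361, 0.880]

The posterior is unimodal and skewed, so the HPD interval has equal density at both endpoints and is the shortest 98% interval.
Solving f(0.361) = f(0.880) with F(0.880) − F(0.361) = 0.98 gives [0.361, 0.880].
For comparison, the equal-tailed interval is [0.349, 0.871]; the HPD is narrower and shifted toward the mode.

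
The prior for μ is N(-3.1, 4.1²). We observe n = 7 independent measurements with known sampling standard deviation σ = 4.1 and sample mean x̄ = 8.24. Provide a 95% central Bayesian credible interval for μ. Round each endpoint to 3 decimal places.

[3.981, 9.664]

Posterior precision = 1/4.1² + 7/4.1² = 0.0595 + 0.4164 = 0.4759, so posterior SD = 1.4496.
Posterior mean = (-3.1/4.1² + 7·8.24/4.1²) / 0.4759 = 6.8225.
Interval: 6.8225 ± 1.960 × 1.4496 → [3.981, 9.664].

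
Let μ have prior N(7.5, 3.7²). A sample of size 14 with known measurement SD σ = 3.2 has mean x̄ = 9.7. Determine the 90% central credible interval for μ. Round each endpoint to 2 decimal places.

Posterior precision = 1/3.7² + 14/3.2² = 0.0730 + 1.3672 = 1.4402, so posterior SD = 0.8333.
Posterior mean = (7.5/3.7² + 14·9.7/3.2²) / 1.4402 = 9.5884.
Interval: 9.5884 ± 1.645 × 0.8333 → [8.22, 10.96].

[8.22, 10.96]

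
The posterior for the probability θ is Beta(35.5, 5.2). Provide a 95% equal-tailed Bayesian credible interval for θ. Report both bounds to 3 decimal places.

[0.755, 0.955]

Posterior: Beta(35.5, 5.2).
Equal-tailed 95% interval: the 0.025 and 0.975 quantiles of Beta(35.5, 5.2).
Posterior mean ≈ 0.872, SD ≈ 0.052; a Normal approximation gives roughly [0.771, 0.974].
Exact: F⁻¹(0.025) = 0.755; F⁻¹(0.975) = 0.955.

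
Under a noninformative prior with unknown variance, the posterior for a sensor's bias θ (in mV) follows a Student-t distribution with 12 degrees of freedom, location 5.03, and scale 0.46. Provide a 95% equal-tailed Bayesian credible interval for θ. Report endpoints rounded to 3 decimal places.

[4.028, 6.032]

The t_12 distribution is symmetric; the 95% interval is 5.03 ± t·0.46 with t_{0.975,12} = 2.179.
Half-width: 2.179 × 0.46 = 1.002.
5.03 − 1.002 = 4.028; 5.03 + 1.002 = 6.032.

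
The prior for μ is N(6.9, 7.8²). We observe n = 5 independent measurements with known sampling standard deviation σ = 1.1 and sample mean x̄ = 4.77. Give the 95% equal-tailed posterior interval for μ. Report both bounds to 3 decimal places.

Posterior precision = 1/7.8² + 5/1.1² = 0.0164 + 4.1322 = 4.1487, so posterior SD = 0.4910.
Posterior mean = (6.9/7.8² + 5·4.77/1.1²) / 4.1487 = 4.7784.
Interval: 4.7784 ± 1.960 × 0.4910 → [3.816, 5.741].

[3.816, 5.741]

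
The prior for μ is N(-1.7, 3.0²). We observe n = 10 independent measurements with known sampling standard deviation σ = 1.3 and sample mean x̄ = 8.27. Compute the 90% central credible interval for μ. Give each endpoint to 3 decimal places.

Posterior precision = 1/3.0² + 10/1.3² = 0.1111 + 5.9172 = 6.0283, so posterior SD = 0.4073.
Posterior mean = (-1.7/3.0² + 10·8.27/1.3²) / 6.0283 = 8.0862.
Interval: 8.0862 ± 1.645 × 0.4073 → [7.416, 8.756].

[7.416, 8.756]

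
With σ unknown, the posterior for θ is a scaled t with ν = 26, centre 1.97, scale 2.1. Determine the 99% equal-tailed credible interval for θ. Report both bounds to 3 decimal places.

[-3.865, 7.805]

The t_26 distribution is symmetric; the 99% interval is 1.97 ± t·2.1 with t_{0.995,26} = 2.779.
Half-width: 2.779 × 2.1 = 5.835.
1.97 − 5.835 = -3.865; 1.97 + 5.835 = 7.805.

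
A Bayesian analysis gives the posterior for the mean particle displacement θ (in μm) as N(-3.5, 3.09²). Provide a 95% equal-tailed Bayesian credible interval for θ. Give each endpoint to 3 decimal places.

[-9.556, 2.556]

The posterior is symmetric, so the 95% equal-tailed interval is θ = -3.5 ± z·3.09 with z = 1.960.
Half-width: 1.960 × 3.09 = 6.056.
-3.5 − 6.056 = -9.556; -3.5 + 6.056 = 2.556.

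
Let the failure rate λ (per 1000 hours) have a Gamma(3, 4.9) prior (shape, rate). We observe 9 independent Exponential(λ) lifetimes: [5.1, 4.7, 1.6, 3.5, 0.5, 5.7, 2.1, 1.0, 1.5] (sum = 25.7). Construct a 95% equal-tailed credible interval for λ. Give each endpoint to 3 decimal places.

Posterior: Gamma(3+9, 4.9+25.7) = Gamma(12, 30.6) (shape, rate).
Equal-tailed 95% interval: Gamma(12, 30.6) quantiles at 0.025 and 0.975.
Posterior mean ≈ 0.392, SD ≈ 0.113; a Normal approximation gives roughly [0.170, 0.614].
Exact: lower = 0.203; upper = 0.643.

[0.203, 0.643]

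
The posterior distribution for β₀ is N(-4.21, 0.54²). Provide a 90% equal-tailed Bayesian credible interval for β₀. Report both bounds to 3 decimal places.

[-5.098, -3.322]

The posterior is symmetric, so the 90% equal-tailed interval is β₀ = -4.21 ± z·0.54 with z = 1.645.
Half-width: 1.645 × 0.54 = 0.888.
-4.21 − 0.888 = -5.098; -4.21 + 0.888 = -3.322.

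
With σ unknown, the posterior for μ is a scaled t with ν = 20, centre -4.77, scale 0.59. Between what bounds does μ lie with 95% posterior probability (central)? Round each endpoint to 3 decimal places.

[-6.001, -3.539]

The t_20 distribution is symmetric; the 95% interval is -4.77 ± t·0.59 with t_{0.975,20} = 2.086.
Half-width: 2.086 × 0.59 = 1.231.
-4.77 − 1.231 = -6.001; -4.77 + 1.231 = -3.539.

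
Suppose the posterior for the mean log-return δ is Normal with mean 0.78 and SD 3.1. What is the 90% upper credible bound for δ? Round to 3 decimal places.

Need U with P(δ ≤ U) = 0.90: U = 0.78 + z_{0.1}·3.1.
z = 1.282; U = 0.78 + 1.282 × 3.1 = 4.753.

4.753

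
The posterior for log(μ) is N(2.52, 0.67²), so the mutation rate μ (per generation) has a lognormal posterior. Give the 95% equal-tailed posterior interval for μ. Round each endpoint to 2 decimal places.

[3.34, 46.21]

On the log scale the 95% interval is 2.52 ± 1.960 × 0.67 = [1.2068, 3.8332].
Exponentiate: [e^1.2068, e^3.8332] = [3.34, 46.21].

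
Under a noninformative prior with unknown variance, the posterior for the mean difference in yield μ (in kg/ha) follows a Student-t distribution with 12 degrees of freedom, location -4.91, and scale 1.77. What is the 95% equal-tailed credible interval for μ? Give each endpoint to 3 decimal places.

[-8.766, -1.054]

The t_12 distribution is symmetric; the 95% interval is -4.91 ± t·1.77 with t_{0.975,12} = 2.179.
Half-width: 2.179 × 1.77 = 3.856.
-4.91 − 3.856 = -8.766; -4.91 + 3.856 = -1.054.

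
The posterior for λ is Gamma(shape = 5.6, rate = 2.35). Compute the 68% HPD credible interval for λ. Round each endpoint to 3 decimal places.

The posterior is unimodal and skewed, so the HPD interval has equal density at both endpoints and is the shortest 68% interval.
Solving f(1.173) = f(3.032) with F(3.032) − F(1.173) = 0.68 gives [1.173, 3.032].
For comparison, the equal-tailed interval is [1.411, 3.353]; the HPD is narrower and shifted toward the mode.

[1.173, 3.032]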